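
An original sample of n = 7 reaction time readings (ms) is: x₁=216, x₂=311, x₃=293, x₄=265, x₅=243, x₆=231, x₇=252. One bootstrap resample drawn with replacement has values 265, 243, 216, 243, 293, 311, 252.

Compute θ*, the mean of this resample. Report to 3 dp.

Mean = (265 + 243 + 216 + 243 + 293 + 311 + 252) / 7 = 1823.0 / 7 = 260.429

θ* = 260.429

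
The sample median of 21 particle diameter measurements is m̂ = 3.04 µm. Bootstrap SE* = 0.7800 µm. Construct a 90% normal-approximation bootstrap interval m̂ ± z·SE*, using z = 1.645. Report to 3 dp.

(1.757, 4.323)

Margin = 1.645 × 0.7800 = 1.2831
Interval: 3.04 ± 1.2831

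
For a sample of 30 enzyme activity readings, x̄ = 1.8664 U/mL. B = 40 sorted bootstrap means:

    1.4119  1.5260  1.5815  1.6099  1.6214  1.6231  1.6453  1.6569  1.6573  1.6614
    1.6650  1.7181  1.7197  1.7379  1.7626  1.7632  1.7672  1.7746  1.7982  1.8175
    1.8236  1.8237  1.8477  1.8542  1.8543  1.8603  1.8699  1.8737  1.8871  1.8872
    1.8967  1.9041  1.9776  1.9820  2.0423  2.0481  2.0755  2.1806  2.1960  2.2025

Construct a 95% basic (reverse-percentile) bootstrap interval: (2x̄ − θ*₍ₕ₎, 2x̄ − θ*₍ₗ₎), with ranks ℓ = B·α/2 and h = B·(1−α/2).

Percentile endpoints at ranks 1 and 39: θ*₍1₎ = 1.4119, θ*₍39₎ = 2.1960.
Basic interval reflects these around x̄:
  lower = 2 × 1.8664 − 2.1960 = 1.5368
  upper = 2 × 1.8664 − 1.4119 = 2.3209

(1.5368, 2.3209)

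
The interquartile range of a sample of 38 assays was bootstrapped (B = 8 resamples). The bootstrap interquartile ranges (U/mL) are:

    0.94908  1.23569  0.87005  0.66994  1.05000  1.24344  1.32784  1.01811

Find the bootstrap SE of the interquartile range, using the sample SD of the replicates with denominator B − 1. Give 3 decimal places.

Bootstrap SE is the standard deviation of the 8 replicate interquartile ranges.
Mean of replicates: (0.94908 + 1.23569 + 0.87005 + 0.66994 + 1.05000 + 1.24344 + 1.32784 + 1.01811) / 8 = 8.364150 / 8 = 1.045519
Sum of squared deviations: (−0.096439)² + (+0.190171)² + (−0.175469)² + (−0.375579)² + (+0.004481)² + (+0.197921)² + (+0.282321)² + (−0.027409)² = 0.336964
Variance = 0.336964 / 7 = 0.048138
SE* = √0.048138

SE* = 0.219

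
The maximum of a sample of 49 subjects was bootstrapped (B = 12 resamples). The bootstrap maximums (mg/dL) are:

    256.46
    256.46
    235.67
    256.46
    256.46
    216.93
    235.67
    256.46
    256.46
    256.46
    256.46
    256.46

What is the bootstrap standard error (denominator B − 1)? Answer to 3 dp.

Bootstrap SE is the standard deviation of the 12 replicate maximums.
Mean of replicates: (256.46 + 256.46 + 235.67 + 256.46 + 256.46 + 216.93 + 235.67 + 256.46 + 256.46 + 256.46 + 256.46 + 256.46) / 12 = 2996.4100 / 12 = 249.7008
Sum of squared deviations: (+6.7592)² + (+6.7592)² + (−14.0308)² + (+6.7592)² + (+6.7592)² + (−32.7708)² + (−14.0308)² + (+6.7592)² + (+6.7592)² + (+6.7592)² + (+6.7592)² + (+6.7592)² = 1878.8331
Variance = 1878.8331 / 11 = 170.8030
SE* = √170.8030

SE* = 13.069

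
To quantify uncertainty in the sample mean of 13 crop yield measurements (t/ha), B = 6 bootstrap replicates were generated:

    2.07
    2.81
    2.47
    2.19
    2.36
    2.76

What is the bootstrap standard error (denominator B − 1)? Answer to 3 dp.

Bootstrap SE is the standard deviation of the 6 replicate means.
Mean of replicates: (2.07 + 2.81 + 2.47 + 2.19 + 2.36 + 2.76) / 6 = 14.6600 / 6 = 2.4433
Sum of squared deviations: (−0.3733)² + (+0.3667)² + (+0.0267)² + (−0.2533)² + (−0.0833)² + (+0.3167)² = 0.4459
Variance = 0.4459 / 5 = 0.0892
SE* = √0.0892

SE* = 0.299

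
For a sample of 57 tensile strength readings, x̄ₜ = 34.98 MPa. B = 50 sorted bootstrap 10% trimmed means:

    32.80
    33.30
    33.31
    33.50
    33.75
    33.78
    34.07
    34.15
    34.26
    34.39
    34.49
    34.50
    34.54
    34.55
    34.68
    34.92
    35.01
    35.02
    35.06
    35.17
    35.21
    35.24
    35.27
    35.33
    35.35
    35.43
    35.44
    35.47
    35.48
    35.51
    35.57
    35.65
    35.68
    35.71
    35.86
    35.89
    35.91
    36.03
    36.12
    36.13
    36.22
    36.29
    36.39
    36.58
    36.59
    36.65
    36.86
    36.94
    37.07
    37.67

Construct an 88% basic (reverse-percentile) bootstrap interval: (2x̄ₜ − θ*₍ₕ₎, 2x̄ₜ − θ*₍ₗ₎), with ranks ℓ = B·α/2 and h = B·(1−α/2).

(33.10, 36.65)

Percentile endpoints at ranks 3 and 47: θ*₍3₎ = 33.31, θ*₍47₎ = 36.86.
Basic interval reflects these around x̄ₜ:
  lower = 2 × 34.98 − 36.86 = 33.10
  upper = 2 × 34.98 − 33.31 = 36.65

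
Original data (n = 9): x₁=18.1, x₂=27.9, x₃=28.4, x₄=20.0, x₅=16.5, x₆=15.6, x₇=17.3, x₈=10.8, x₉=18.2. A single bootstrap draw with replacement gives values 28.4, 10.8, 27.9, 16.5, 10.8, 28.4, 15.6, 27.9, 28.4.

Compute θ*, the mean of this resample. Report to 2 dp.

Mean = (28.4 + 10.8 + 27.9 + 16.5 + 10.8 + 28.4 + 15.6 + 27.9 + 28.4) / 9 = 194.70 / 9 = 21.63

θ* = 21.63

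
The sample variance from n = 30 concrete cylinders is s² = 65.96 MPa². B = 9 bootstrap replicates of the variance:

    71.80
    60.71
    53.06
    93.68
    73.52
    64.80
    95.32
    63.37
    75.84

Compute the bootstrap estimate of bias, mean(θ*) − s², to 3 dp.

mean(θ*) = (71.80 + 60.71 + 53.06 + 93.68 + 73.52 + 64.80 + 95.32 + 63.37 + 75.84) / 9 = 72.4556
bias = 72.4556 − 65.96

bias = +6.496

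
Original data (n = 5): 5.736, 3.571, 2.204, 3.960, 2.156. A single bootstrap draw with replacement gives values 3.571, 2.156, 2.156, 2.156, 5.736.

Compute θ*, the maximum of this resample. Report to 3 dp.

θ* = 5.736

Maximum = 5.736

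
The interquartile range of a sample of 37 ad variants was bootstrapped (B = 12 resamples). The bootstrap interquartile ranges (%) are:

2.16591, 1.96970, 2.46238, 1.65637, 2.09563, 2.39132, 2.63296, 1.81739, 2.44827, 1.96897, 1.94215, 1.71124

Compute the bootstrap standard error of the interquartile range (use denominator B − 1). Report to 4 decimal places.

SE* = 0.3180

Bootstrap SE is the standard deviation of the 12 replicate interquartile ranges.
Mean of replicates: (2.16591 + 1.96970 + 2.46238 + 1.65637 + 2.09563 + 2.39132 + 2.63296 + 1.81739 + 2.44827 + 1.96897 + 1.94215 + 1.71124) / 12 = 25.262290 / 12 = 2.105191
Sum of squared deviations: (+0.060719)² + (−0.135491)² + (+0.357189)² + (−0.448821)² + (−0.009561)² + (+0.286129)² + (+0.527769)² + (−0.287801)² + (+0.343079)² + (−0.136221)² + (−0.163041)² + (−0.393951)² = 1.112439
Variance = 1.112439 / 11 = 0.101131
SE* = √0.101131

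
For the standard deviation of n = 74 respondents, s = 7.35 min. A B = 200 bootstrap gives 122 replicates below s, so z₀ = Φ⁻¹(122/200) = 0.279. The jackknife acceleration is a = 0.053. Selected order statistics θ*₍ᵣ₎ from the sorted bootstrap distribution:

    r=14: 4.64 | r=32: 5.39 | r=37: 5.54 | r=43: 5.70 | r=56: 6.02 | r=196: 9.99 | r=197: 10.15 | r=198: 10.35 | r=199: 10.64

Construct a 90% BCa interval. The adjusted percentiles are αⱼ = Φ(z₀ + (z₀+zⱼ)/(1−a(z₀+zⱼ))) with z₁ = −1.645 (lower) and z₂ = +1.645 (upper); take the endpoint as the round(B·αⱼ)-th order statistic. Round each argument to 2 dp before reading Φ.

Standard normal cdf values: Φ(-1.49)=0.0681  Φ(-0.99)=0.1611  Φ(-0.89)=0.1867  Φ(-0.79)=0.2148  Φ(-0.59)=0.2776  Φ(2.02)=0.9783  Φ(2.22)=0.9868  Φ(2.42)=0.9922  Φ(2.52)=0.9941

(5.39, 10.35)

Lower: z₀ + z₁ = 0.279 + (-1.645) = -1.366; 1 − a(z₀+z₁) = 1 − (0.053)(-1.366) = 1.0724; argument = 0.279 + (-1.366)/1.0724 = -0.9948 → -0.99.
α₁ = Φ(-0.99) = 0.1611; rank = round(200 × 0.1611) = 32; θ*₍32₎ = 5.39.
Upper: z₀ + z₂ = 1.924; 1 − a(z₀+z₂) = 0.8980; argument = 2.4215 → 2.42; α₂ = 0.9922; rank = 198; θ*₍198₎ = 10.35.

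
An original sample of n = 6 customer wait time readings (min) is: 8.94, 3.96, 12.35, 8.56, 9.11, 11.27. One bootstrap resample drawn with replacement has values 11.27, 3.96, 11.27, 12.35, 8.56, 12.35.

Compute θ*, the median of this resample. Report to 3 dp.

θ* = 11.270

Sorted: 3.96, 8.56, 11.27, 11.27, 12.35, 12.35
Median = average of the two middle values = 11.270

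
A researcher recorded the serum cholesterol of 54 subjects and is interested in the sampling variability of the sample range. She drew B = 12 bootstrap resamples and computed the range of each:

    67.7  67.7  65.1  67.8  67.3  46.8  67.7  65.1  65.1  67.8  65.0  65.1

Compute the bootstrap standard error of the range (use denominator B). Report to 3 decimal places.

SE* = 5.582

Bootstrap SE is the standard deviation of the 12 replicate ranges.
Mean of replicates: (67.7 + 67.7 + 65.1 + 67.8 + 67.3 + 46.8 + 67.7 + 65.1 + 65.1 + 67.8 + 65.0 + 65.1) / 12 = 778.2000 / 12 = 64.8500
Sum of squared deviations: (+2.8500)² + (+2.8500)² + (+0.2500)² + (+2.9500)² + (+2.4500)² + (−18.0500)² + (+2.8500)² + (+0.2500)² + (+0.2500)² + (+2.9500)² + (+0.1500)² + (+0.2500)² = 373.8500
Variance = 373.8500 / 12 = 31.1542
SE* = √31.1542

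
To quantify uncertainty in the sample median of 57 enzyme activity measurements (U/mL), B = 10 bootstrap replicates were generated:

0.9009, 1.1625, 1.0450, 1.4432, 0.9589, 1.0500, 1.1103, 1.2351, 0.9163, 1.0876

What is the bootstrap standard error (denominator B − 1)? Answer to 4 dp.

SE* = 0.1627

Bootstrap SE is the standard deviation of the 10 replicate medians.
Mean of replicates: (0.9009 + 1.1625 + 1.0450 + 1.4432 + 0.9589 + 1.0500 + 1.1103 + 1.2351 + 0.9163 + 1.0876) / 10 = 10.90980 / 10 = 1.09098
Sum of squared deviations: (−0.19008)² + (+0.07152)² + (−0.04598)² + (+0.35222)² + (−0.13208)² + (−0.04098)² + (+0.01932)² + (+0.14412)² + (−0.17468)² + (−0.00338)² = 0.23821
Variance = 0.23821 / 9 = 0.02647
SE* = √0.02647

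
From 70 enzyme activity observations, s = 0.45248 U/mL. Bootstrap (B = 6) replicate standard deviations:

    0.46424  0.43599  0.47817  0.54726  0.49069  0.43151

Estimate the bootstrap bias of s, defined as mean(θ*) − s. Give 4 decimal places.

bias = +0.0222

mean(θ*) = (0.46424 + 0.43599 + 0.47817 + 0.54726 + 0.49069 + 0.43151) / 6 = 0.47464
bias = 0.47464 − 0.45248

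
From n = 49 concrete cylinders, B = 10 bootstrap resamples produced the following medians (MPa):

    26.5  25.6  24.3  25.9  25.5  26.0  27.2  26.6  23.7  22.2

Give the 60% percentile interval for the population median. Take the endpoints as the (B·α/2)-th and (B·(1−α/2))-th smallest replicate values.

Sorted replicates: 22.2, 23.7, 24.3, 25.5, 25.6, 25.9, 26.0, 26.5, 26.6, 27.2
α = 0.40; lower rank = 10 × 0.200 = 2; upper rank = 10 × 0.800 = 8.
The 2nd smallest replicate is 23.7; the 8th is 26.5.

(23.7, 26.5)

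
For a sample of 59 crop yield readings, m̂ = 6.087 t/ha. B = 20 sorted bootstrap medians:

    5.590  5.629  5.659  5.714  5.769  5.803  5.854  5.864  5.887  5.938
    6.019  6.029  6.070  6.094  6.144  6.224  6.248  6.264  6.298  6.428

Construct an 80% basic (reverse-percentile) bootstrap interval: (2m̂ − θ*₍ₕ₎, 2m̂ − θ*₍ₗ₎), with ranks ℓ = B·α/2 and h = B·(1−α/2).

Percentile endpoints at ranks 2 and 18: θ*₍2₎ = 5.629, θ*₍18₎ = 6.264.
Basic interval reflects these around m̂:
  lower = 2 × 6.087 − 6.264 = 5.910
  upper = 2 × 6.087 − 5.629 = 6.545

(5.910, 6.545)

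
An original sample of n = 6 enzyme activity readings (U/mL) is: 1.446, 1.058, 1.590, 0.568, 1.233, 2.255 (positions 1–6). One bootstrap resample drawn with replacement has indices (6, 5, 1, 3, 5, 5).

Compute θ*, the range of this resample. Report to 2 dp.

θ* = 1.02

Resample values: 2.255, 1.233, 1.446, 1.590, 1.233, 1.233.
Range = 2.255 − 1.233 = 1.02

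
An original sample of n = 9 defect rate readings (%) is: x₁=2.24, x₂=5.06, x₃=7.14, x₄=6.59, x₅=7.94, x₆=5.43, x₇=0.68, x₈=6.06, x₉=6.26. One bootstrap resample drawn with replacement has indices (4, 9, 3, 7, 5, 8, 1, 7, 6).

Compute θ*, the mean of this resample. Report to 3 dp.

θ* = 4.780

Resample values: 6.59, 6.26, 7.14, 0.68, 7.94, 6.06, 2.24, 0.68, 5.43.
Mean = (6.59 + 6.26 + 7.14 + 0.68 + 7.94 + 6.06 + 2.24 + 0.68 + 5.43) / 9 = 43.020 / 9 = 4.780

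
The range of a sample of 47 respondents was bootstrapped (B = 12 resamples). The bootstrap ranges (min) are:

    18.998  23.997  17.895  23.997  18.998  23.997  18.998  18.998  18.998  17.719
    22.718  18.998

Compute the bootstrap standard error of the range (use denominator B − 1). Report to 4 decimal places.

SE* = 2.5122

Bootstrap SE is the standard deviation of the 12 replicate ranges.
Mean of replicates: (18.998 + 23.997 + 17.895 + 23.997 + 18.998 + 23.997 + 18.998 + 18.998 + 18.998 + 17.719 + 22.718 + 18.998) / 12 = 244.31100 / 12 = 20.35925
Sum of squared deviations: (−1.36125)² + (+3.63775)² + (−2.46425)² + (+3.63775)² + (−1.36125)² + (+3.63775)² + (−1.36125)² + (−1.36125)² + (−1.36125)² + (−2.64025)² + (+2.35875)² + (−1.36125)² = 69.42483
Variance = 69.42483 / 11 = 6.31135
SE* = √6.31135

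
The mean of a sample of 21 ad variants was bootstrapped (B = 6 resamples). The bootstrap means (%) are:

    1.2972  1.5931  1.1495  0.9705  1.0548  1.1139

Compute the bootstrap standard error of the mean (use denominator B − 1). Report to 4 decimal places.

Bootstrap SE is the standard deviation of the 6 replicate means.
Mean of replicates: (1.2972 + 1.5931 + 1.1495 + 0.9705 + 1.0548 + 1.1139) / 6 = 7.17900 / 6 = 1.19650
Sum of squared deviations: (+0.10070)² + (+0.39660)² + (−0.04700)² + (−0.22600)² + (−0.14170)² + (−0.08260)² = 0.24762
Variance = 0.24762 / 5 = 0.04952
SE* = √0.04952

SE* = 0.2225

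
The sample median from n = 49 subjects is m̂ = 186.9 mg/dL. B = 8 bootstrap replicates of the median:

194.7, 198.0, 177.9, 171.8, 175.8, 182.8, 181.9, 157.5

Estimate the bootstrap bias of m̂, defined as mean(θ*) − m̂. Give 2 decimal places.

mean(θ*) = (194.7 + 198.0 + 177.9 + 171.8 + 175.8 + 182.8 + 181.9 + 157.5) / 8 = 180.050
bias = 180.050 − 186.9

bias = −6.85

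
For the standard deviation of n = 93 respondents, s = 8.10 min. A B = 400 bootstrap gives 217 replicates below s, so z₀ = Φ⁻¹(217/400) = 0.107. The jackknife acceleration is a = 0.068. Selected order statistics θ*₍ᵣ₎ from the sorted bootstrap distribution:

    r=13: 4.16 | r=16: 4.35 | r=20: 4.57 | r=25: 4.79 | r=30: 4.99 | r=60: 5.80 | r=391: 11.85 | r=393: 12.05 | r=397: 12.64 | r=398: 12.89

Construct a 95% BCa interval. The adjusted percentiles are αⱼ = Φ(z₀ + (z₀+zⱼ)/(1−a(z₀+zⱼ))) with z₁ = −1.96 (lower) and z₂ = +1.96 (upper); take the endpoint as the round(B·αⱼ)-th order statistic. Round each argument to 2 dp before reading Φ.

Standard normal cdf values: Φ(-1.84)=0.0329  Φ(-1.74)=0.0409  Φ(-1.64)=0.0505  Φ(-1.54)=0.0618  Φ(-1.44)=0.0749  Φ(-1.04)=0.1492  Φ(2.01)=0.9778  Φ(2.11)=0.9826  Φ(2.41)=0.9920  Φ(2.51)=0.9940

Lower: z₀ + z₁ = 0.107 + (-1.960) = -1.853; 1 − a(z₀+z₁) = 1 − (0.068)(-1.853) = 1.1260; argument = 0.107 + (-1.853)/1.1260 = -1.5386 → -1.54.
α₁ = Φ(-1.54) = 0.0618; rank = round(400 × 0.0618) = 25; θ*₍25₎ = 4.79.
Upper: z₀ + z₂ = 2.067; 1 − a(z₀+z₂) = 0.8594; argument = 2.5120 → 2.51; α₂ = 0.9940; rank = 398; θ*₍398₎ = 12.89.

(4.79, 12.89)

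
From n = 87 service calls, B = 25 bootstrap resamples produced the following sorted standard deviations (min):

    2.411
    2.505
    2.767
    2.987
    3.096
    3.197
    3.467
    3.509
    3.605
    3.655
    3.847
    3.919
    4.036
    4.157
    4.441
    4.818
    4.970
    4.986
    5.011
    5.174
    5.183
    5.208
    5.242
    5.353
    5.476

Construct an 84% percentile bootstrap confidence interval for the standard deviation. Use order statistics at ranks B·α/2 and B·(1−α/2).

α = 0.16; lower rank = 25 × 0.080 = 2; upper rank = 25 × 0.920 = 23.
The 2nd smallest replicate is 2.505; the 23rd is 5.242.

(2.505, 5.242)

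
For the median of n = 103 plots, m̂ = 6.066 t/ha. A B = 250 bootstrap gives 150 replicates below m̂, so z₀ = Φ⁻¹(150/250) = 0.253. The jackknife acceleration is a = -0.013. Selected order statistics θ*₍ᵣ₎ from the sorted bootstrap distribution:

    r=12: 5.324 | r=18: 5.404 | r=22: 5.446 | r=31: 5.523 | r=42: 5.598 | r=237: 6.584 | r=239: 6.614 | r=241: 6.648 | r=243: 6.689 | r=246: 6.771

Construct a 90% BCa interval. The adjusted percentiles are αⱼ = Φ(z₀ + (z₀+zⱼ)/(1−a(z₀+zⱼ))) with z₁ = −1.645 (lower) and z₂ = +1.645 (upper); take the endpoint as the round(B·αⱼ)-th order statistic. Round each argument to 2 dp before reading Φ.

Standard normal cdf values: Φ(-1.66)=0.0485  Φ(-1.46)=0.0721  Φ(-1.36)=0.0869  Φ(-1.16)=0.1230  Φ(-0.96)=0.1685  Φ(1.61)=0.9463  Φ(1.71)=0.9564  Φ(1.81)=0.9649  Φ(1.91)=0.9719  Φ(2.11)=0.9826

(5.523, 6.771)

Lower: z₀ + z₁ = 0.253 + (-1.645) = -1.392; 1 − a(z₀+z₁) = 1 − (-0.013)(-1.392) = 0.9819; argument = 0.253 + (-1.392)/0.9819 = -1.1647 → -1.16.
α₁ = Φ(-1.16) = 0.1230; rank = round(250 × 0.1230) = 31; θ*₍31₎ = 5.523.
Upper: z₀ + z₂ = 1.898; 1 − a(z₀+z₂) = 1.0247; argument = 2.1053 → 2.11; α₂ = 0.9826; rank = 246; θ*₍246₎ = 6.771.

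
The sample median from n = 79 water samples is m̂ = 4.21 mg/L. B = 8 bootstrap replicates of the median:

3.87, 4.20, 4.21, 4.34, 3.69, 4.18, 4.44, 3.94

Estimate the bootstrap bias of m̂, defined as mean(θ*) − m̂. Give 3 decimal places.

bias = −0.101

mean(θ*) = (3.87 + 4.20 + 4.21 + 4.34 + 3.69 + 4.18 + 4.44 + 3.94) / 8 = 4.1087
bias = 4.1087 − 4.21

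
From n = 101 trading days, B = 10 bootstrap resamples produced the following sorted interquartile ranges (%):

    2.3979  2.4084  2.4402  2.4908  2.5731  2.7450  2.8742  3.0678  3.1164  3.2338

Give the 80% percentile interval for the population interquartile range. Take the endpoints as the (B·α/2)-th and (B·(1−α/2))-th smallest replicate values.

α = 0.20; lower rank = 10 × 0.100 = 1; upper rank = 10 × 0.900 = 9.
The 1st smallest replicate is 2.3979; the 9th is 3.1164.

(2.3979, 3.1164)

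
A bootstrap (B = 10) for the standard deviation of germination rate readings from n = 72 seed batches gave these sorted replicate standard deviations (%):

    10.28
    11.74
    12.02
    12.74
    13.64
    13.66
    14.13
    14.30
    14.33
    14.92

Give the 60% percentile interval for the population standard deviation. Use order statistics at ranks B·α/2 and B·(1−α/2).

(11.74, 14.30)

α = 0.40; lower rank = 10 × 0.200 = 2; upper rank = 10 × 0.800 = 8.
The 2nd smallest replicate is 11.74; the 8th is 14.30.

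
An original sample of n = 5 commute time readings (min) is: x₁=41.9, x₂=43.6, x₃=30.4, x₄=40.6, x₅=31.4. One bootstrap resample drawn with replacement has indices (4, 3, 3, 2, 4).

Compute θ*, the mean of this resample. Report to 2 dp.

θ* = 37.12

Resample values: 40.6, 30.4, 30.4, 43.6, 40.6.
Mean = (40.6 + 30.4 + 30.4 + 43.6 + 40.6) / 5 = 185.60 / 5 = 37.12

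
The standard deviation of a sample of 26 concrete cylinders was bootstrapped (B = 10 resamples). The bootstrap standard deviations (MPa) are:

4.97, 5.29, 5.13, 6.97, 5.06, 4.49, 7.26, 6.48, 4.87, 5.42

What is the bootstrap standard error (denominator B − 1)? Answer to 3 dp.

SE* = 0.955

Bootstrap SE is the standard deviation of the 10 replicate standard deviations.
Mean of replicates: (4.97 + 5.29 + 5.13 + 6.97 + 5.06 + 4.49 + 7.26 + 6.48 + 4.87 + 5.42) / 10 = 55.9400 / 10 = 5.5940
Sum of squared deviations: (−0.6240)² + (−0.3040)² + (−0.4640)² + (+1.3760)² + (−0.5340)² + (−1.1040)² + (+1.6660)² + (+0.8860)² + (−0.7240)² + (−0.1740)² = 8.2094
Variance = 8.2094 / 9 = 0.9122
SE* = √0.9122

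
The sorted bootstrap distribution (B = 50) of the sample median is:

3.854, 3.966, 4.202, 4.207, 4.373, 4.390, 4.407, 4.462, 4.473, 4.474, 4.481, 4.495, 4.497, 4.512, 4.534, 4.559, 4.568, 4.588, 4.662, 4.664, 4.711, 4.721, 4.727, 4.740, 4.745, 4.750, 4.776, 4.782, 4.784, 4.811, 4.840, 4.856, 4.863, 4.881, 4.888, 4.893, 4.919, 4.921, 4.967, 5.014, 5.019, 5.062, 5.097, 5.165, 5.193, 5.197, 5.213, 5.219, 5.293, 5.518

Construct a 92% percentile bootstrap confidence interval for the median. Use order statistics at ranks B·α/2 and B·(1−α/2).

α = 0.08; lower rank = 50 × 0.040 = 2; upper rank = 50 × 0.960 = 48.
The 2nd smallest replicate is 3.966; the 48th is 5.219.

(3.966, 5.219)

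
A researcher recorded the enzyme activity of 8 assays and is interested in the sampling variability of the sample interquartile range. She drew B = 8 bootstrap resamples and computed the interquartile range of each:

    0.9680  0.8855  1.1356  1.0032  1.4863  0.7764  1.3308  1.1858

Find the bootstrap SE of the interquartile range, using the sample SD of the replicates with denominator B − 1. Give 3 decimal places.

Bootstrap SE is the standard deviation of the 8 replicate interquartile ranges.
Mean of replicates: (0.9680 + 0.8855 + 1.1356 + 1.0032 + 1.4863 + 0.7764 + 1.3308 + 1.1858) / 8 = 8.77160 / 8 = 1.09645
Sum of squared deviations: (−0.12845)² + (−0.21095)² + (+0.03915)² + (−0.09325)² + (+0.38985)² + (−0.32005)² + (+0.23435)² + (+0.08935)² = 0.38855
Variance = 0.38855 / 7 = 0.05551
SE* = √0.05551

SE* = 0.236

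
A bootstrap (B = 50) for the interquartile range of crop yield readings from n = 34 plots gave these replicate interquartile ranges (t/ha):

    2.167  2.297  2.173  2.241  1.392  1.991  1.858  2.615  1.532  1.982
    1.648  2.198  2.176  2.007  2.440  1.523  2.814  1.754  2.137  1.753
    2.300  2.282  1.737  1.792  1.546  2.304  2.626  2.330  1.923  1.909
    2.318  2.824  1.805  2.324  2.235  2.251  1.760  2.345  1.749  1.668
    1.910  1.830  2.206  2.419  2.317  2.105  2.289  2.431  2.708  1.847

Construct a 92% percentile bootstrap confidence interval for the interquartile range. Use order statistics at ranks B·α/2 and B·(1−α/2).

Sorted replicates: 1.392, 1.523, 1.532, 1.546, 1.648, 1.668, 1.737, 1.749, 1.753, 1.754, 1.760, 1.792, 1.805, 1.830, 1.847, 1.858, 1.909, 1.910, 1.923, 1.982, 1.991, 2.007, 2.105, 2.137, 2.167, 2.173, 2.176, 2.198, 2.206, 2.235, 2.241, 2.251, 2.282, 2.289, 2.297, 2.300, 2.304, 2.317, 2.318, 2.324, 2.330, 2.345, 2.419, 2.431, 2.440, 2.615, 2.626, 2.708, 2.814, 2.824
α = 0.08; lower rank = 50 × 0.040 = 2; upper rank = 50 × 0.960 = 48.
The 2nd smallest replicate is 1.523; the 48th is 2.708.

(1.523, 2.708)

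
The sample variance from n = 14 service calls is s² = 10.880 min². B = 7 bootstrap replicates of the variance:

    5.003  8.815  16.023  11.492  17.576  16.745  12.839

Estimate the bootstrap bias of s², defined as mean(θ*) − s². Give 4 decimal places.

mean(θ*) = (5.003 + 8.815 + 16.023 + 11.492 + 17.576 + 16.745 + 12.839) / 7 = 12.64186
bias = 12.64186 − 10.880

bias = +1.7619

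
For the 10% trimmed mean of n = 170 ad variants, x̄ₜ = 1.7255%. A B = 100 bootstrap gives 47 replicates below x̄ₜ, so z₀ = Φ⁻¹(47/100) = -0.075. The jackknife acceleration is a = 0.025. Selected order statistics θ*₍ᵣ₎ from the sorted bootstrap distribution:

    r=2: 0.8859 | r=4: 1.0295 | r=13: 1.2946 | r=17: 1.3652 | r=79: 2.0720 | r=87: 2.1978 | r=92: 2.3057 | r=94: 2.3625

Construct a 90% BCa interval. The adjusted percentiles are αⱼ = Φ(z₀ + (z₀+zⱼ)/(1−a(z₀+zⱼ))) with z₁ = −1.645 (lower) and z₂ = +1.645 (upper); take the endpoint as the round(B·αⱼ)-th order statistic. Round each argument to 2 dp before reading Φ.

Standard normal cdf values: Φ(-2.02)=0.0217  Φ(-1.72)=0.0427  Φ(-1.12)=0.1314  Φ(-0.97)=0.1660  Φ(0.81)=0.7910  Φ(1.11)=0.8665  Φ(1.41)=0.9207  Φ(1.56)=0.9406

Lower: z₀ + z₁ = -0.075 + (-1.645) = -1.720; 1 − a(z₀+z₁) = 1 − (0.025)(-1.720) = 1.0430; argument = -0.075 + (-1.720)/1.0430 = -1.7241 → -1.72.
α₁ = Φ(-1.72) = 0.0427; rank = round(100 × 0.0427) = 4; θ*₍4₎ = 1.0295.
Upper: z₀ + z₂ = 1.570; 1 − a(z₀+z₂) = 0.9607; argument = 1.5591 → 1.56; α₂ = 0.9406; rank = 94; θ*₍94₎ = 2.3625.

(1.0295, 2.3625)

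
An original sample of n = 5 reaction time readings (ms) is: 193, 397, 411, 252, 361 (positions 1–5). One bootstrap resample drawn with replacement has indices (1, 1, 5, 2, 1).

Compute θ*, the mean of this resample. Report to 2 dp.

Resample values: 193, 193, 361, 397, 193.
Mean = (193 + 193 + 361 + 397 + 193) / 5 = 1337.0 / 5 = 267.40

θ* = 267.40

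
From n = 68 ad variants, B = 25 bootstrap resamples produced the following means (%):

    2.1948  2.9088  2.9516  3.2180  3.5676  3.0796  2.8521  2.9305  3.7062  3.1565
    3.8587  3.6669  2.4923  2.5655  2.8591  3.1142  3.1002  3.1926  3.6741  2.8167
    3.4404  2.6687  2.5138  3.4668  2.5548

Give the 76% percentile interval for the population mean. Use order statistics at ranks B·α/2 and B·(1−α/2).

Sorted replicates: 2.1948, 2.4923, 2.5138, 2.5548, 2.5655, 2.6687, 2.8167, 2.8521, 2.8591, 2.9088, 2.9305, 2.9516, 3.0796, 3.1002, 3.1142, 3.1565, 3.1926, 3.2180, 3.4404, 3.4668, 3.5676, 3.6669, 3.6741, 3.7062, 3.8587
α = 0.24; lower rank = 25 × 0.120 = 3; upper rank = 25 × 0.880 = 22.
The 3rd smallest replicate is 2.5138; the 22nd is 3.6669.

(2.5138, 3.6669)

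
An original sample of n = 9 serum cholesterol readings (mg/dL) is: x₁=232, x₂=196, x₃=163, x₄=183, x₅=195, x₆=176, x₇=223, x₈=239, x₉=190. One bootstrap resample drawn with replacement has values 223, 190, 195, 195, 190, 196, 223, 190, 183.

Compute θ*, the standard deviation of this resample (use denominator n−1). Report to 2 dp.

Mean = 198.3333; sum of squared deviations = 1688.0000
s² = 1688.0000 / 8 = 211.0000
s = √211.0000 = 14.53

θ* = 14.53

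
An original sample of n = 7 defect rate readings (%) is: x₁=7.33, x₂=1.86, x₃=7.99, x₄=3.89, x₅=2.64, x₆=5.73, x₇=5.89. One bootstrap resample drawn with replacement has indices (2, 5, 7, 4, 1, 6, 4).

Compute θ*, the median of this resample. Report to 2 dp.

θ* = 3.89

Resample values: 1.86, 2.64, 5.89, 3.89, 7.33, 5.73, 3.89.
Sorted: 1.86, 2.64, 3.89, 3.89, 5.73, 5.89, 7.33
Median = middle value = 3.89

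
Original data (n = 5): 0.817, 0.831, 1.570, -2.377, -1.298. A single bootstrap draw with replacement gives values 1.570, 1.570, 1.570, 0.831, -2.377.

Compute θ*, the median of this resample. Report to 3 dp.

Sorted: -2.377, 0.831, 1.570, 1.570, 1.570
Median = middle value = 1.570

θ* = 1.570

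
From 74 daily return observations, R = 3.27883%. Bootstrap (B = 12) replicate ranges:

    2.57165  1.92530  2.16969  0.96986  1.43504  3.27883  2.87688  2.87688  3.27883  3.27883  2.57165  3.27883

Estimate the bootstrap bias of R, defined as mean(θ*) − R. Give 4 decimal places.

bias = −0.7361

mean(θ*) = (2.57165 + 1.92530 + 2.16969 + 0.96986 + 1.43504 + 3.27883 + 2.87688 + 2.87688 + 3.27883 + 3.27883 + 2.57165 + 3.27883) / 12 = 2.54269
bias = 2.54269 − 3.27883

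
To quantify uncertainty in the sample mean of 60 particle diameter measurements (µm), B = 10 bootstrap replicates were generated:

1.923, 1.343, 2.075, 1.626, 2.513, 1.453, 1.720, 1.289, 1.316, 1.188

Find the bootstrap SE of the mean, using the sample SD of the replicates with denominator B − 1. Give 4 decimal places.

SE* = 0.4208

Bootstrap SE is the standard deviation of the 10 replicate means.
Mean of replicates: (1.923 + 1.343 + 2.075 + 1.626 + 2.513 + 1.453 + 1.720 + 1.289 + 1.316 + 1.188) / 10 = 16.44600 / 10 = 1.64460
Sum of squared deviations: (+0.27840)² + (−0.30160)² + (+0.43040)² + (−0.01860)² + (+0.86840)² + (−0.19160)² + (+0.07540)² + (−0.35560)² + (−0.32860)² + (−0.45660)² = 1.59349
Variance = 1.59349 / 9 = 0.17705
SE* = √0.17705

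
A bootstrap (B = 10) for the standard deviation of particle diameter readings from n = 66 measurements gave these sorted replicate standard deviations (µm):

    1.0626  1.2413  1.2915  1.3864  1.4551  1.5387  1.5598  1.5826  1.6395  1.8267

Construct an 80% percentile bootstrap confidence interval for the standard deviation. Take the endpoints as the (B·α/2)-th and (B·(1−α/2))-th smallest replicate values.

(1.0626, 1.6395)

α = 0.20; lower rank = 10 × 0.100 = 1; upper rank = 10 × 0.900 = 9.
The 1st smallest replicate is 1.0626; the 9th is 1.6395.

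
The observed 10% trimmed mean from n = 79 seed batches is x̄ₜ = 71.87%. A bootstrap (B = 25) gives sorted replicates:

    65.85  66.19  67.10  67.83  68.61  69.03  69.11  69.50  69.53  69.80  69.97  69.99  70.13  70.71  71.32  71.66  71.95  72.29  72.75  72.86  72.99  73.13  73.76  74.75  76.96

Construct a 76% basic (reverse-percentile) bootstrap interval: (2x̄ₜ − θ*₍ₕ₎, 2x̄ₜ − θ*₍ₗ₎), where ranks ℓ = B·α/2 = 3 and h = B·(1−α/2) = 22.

Percentile endpoints at ranks 3 and 22: θ*₍3₎ = 67.10, θ*₍22₎ = 73.13.
Basic interval reflects these around x̄ₜ:
  lower = 2 × 71.87 − 73.13 = 70.61
  upper = 2 × 71.87 − 67.10 = 76.64

(70.61, 76.64)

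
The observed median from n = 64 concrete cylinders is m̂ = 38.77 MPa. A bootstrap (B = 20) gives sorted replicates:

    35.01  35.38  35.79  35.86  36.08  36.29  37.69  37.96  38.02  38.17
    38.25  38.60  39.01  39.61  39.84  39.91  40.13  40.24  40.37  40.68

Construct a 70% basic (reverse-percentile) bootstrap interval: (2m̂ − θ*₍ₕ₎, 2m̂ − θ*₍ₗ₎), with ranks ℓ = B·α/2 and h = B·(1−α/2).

Percentile endpoints at ranks 3 and 17: θ*₍3₎ = 35.79, θ*₍17₎ = 40.13.
Basic interval reflects these around m̂:
  lower = 2 × 38.77 − 40.13 = 37.41
  upper = 2 × 38.77 − 35.79 = 41.75

(37.41, 41.75)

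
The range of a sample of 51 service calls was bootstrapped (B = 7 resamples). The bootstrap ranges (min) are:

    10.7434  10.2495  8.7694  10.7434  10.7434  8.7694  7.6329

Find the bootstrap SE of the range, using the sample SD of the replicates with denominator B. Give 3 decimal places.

Bootstrap SE is the standard deviation of the 7 replicate ranges.
Mean of replicates: (10.7434 + 10.2495 + 8.7694 + 10.7434 + 10.7434 + 8.7694 + 7.6329) / 7 = 67.65140 / 7 = 9.66449
Sum of squared deviations: (+1.07891)² + (+0.58501)² + (−0.89509)² + (+1.07891)² + (+1.07891)² + (−0.89509)² + (−2.03159)² = 9.56411
Variance = 9.56411 / 7 = 1.36630
SE* = √1.36630

SE* = 1.169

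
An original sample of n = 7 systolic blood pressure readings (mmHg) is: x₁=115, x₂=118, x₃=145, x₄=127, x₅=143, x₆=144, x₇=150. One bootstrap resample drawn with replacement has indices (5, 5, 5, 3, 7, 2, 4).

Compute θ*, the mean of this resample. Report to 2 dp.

Resample values: 143, 143, 143, 145, 150, 118, 127.
Mean = (143 + 143 + 143 + 145 + 150 + 118 + 127) / 7 = 969.0 / 7 = 138.43

θ* = 138.43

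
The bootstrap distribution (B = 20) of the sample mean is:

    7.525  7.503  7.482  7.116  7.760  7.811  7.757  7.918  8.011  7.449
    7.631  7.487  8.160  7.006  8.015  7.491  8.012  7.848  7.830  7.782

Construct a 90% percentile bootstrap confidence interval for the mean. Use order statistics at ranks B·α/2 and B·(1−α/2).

(7.006, 8.015)

Sorted replicates: 7.006, 7.116, 7.449, 7.482, 7.487, 7.491, 7.503, 7.525, 7.631, 7.757, 7.760, 7.782, 7.811, 7.830, 7.848, 7.918, 8.011, 8.012, 8.015, 8.160
α = 0.10; lower rank = 20 × 0.050 = 1; upper rank = 20 × 0.950 = 19.
The 1st smallest replicate is 7.006; the 19th is 8.015.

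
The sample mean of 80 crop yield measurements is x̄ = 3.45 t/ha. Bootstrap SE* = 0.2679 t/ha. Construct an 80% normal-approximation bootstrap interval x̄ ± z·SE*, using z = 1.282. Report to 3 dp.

(3.107, 3.793)

Margin = 1.282 × 0.2679 = 0.3434
Interval: 3.45 ± 0.3434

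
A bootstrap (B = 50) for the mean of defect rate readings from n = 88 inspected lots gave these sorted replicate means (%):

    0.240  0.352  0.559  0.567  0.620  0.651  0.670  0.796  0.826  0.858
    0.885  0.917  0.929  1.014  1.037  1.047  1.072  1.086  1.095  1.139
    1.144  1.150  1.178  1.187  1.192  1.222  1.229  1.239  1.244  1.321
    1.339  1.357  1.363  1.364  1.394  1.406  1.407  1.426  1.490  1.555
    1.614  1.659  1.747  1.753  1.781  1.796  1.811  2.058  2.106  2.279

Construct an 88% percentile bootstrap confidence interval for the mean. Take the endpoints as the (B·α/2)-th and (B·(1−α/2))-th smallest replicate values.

α = 0.12; lower rank = 50 × 0.060 = 3; upper rank = 50 × 0.940 = 47.
The 3rd smallest replicate is 0.559; the 47th is 1.811.

(0.559, 1.811)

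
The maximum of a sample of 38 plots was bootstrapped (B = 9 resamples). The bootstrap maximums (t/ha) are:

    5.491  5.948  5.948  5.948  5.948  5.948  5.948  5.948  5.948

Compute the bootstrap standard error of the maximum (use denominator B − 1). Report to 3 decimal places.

Bootstrap SE is the standard deviation of the 9 replicate maximums.
Mean of replicates: (5.491 + 5.948 + 5.948 + 5.948 + 5.948 + 5.948 + 5.948 + 5.948 + 5.948) / 9 = 53.0750 / 9 = 5.8972
Sum of squared deviations: (−0.4062)² + (+0.0508)² + (+0.0508)² + (+0.0508)² + (+0.0508)² + (+0.0508)² + (+0.0508)² + (+0.0508)² + (+0.0508)² = 0.1856
Variance = 0.1856 / 8 = 0.0232
SE* = √0.0232

SE* = 0.152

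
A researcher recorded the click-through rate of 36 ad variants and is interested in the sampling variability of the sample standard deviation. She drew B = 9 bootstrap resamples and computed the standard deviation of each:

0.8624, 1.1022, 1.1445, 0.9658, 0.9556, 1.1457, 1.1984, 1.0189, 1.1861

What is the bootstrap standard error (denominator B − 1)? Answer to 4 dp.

SE* = 0.1181

Bootstrap SE is the standard deviation of the 9 replicate standard deviations.
Mean of replicates: (0.8624 + 1.1022 + 1.1445 + 0.9658 + 0.9556 + 1.1457 + 1.1984 + 1.0189 + 1.1861) / 9 = 9.579600 / 9 = 1.064400
Sum of squared deviations: (−0.202000)² + (+0.037800)² + (+0.080100)² + (−0.098600)² + (−0.108800)² + (+0.081300)² + (+0.134000)² + (−0.045500)² + (+0.121700)² = 0.111655
Variance = 0.111655 / 8 = 0.013957
SE* = √0.013957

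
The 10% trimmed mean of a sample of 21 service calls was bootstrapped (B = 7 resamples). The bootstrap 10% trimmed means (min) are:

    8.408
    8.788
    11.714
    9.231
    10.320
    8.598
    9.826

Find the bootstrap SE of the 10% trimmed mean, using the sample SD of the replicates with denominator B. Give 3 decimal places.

SE* = 1.085

Bootstrap SE is the standard deviation of the 7 replicate 10% trimmed means.
Mean of replicates: (8.408 + 8.788 + 11.714 + 9.231 + 10.320 + 8.598 + 9.826) / 7 = 66.8850 / 7 = 9.5550
Sum of squared deviations: (−1.1470)² + (−0.7670)² + (+2.1590)² + (−0.3240)² + (+0.7650)² + (−0.9570)² + (+0.2710)² = 8.2447
Variance = 8.2447 / 7 = 1.1778
SE* = √1.1778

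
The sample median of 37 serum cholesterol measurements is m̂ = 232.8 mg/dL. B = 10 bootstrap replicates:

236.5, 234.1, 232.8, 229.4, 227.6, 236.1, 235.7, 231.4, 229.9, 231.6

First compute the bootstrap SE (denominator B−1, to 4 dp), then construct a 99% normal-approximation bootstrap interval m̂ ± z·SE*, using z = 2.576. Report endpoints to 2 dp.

(224.92, 240.68)

Mean of replicates = 232.5100; sum of squared deviations = 84.2490; SE* = √(84.2490/9) = 3.0596
Margin = 2.576 × 3.0596 = 7.882
Interval: 232.8 ± 7.882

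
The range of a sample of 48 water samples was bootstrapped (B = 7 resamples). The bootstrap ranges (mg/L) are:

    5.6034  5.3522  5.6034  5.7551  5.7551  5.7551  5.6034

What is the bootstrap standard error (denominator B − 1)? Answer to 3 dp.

SE* = 0.145

Bootstrap SE is the standard deviation of the 7 replicate ranges.
Mean of replicates: (5.6034 + 5.3522 + 5.6034 + 5.7551 + 5.7551 + 5.7551 + 5.6034) / 7 = 39.42770 / 7 = 5.63253
Sum of squared deviations: (−0.02913)² + (−0.28033)² + (−0.02913)² + (+0.12257)² + (+0.12257)² + (+0.12257)² + (−0.02913)² = 0.12620
Variance = 0.12620 / 6 = 0.02103
SE* = √0.02103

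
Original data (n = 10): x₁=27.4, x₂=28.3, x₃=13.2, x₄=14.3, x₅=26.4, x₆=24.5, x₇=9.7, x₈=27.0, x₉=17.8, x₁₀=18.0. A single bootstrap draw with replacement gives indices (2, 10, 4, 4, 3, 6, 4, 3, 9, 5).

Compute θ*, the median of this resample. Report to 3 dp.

θ* = 16.050

Resample values: 28.3, 18.0, 14.3, 14.3, 13.2, 24.5, 14.3, 13.2, 17.8, 26.4.
Sorted: 13.2, 13.2, 14.3, 14.3, 14.3, 17.8, 18.0, 24.5, 26.4, 28.3
Median = average of the two middle values = 16.050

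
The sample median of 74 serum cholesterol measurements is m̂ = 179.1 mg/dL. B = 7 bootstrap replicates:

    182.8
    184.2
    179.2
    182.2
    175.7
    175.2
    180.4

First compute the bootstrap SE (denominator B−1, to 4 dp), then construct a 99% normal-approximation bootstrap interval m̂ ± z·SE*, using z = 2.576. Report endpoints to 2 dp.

(170.14, 188.06)

Mean of replicates = 179.9571; sum of squared deviations = 72.6371; SE* = √(72.6371/6) = 3.4794
Margin = 2.576 × 3.4794 = 8.963
Interval: 179.1 ± 8.963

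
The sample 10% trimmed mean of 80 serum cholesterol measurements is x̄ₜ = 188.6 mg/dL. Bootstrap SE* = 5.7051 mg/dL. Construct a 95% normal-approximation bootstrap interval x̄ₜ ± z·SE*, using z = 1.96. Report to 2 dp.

Margin = 1.96 × 5.7051 = 11.182
Interval: 188.6 ± 11.182

(177.42, 199.78)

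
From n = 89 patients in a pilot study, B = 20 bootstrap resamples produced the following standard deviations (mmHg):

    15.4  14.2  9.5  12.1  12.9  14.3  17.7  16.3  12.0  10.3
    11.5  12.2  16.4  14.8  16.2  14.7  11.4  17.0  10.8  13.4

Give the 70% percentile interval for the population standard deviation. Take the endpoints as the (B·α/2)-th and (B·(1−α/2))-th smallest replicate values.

(10.8, 16.3)

Sorted replicates: 9.5, 10.3, 10.8, 11.4, 11.5, 12.0, 12.1, 12.2, 12.9, 13.4, 14.2, 14.3, 14.7, 14.8, 15.4, 16.2, 16.3, 16.4, 17.0, 17.7
α = 0.30; lower rank = 20 × 0.150 = 3; upper rank = 20 × 0.850 = 17.
The 3rd smallest replicate is 10.8; the 17th is 16.3.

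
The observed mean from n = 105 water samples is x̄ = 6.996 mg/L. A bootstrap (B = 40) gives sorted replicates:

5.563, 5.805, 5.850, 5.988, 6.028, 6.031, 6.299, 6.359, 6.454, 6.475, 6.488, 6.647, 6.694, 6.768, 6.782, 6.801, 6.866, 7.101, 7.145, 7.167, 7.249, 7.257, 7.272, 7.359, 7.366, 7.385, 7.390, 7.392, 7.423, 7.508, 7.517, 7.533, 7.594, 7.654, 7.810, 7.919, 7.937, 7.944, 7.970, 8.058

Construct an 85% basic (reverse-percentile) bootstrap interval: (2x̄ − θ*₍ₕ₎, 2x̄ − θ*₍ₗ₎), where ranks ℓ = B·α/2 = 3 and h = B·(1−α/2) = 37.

Percentile endpoints at ranks 3 and 37: θ*₍3₎ = 5.850, θ*₍37₎ = 7.937.
Basic interval reflects these around x̄:
  lower = 2 × 6.996 − 7.937 = 6.055
  upper = 2 × 6.996 − 5.850 = 8.142

(6.055, 8.142)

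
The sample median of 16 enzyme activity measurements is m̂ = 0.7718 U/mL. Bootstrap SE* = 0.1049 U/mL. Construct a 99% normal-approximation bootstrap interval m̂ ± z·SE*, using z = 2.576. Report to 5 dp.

Margin = 2.576 × 0.1049 = 0.270222
Interval: 0.7718 ± 0.270222

(0.50158, 1.04202)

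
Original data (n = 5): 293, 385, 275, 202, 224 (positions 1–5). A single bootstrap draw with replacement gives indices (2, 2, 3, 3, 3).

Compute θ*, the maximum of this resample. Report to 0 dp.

Resample values: 385, 385, 275, 275, 275.
Maximum = 385

θ* = 385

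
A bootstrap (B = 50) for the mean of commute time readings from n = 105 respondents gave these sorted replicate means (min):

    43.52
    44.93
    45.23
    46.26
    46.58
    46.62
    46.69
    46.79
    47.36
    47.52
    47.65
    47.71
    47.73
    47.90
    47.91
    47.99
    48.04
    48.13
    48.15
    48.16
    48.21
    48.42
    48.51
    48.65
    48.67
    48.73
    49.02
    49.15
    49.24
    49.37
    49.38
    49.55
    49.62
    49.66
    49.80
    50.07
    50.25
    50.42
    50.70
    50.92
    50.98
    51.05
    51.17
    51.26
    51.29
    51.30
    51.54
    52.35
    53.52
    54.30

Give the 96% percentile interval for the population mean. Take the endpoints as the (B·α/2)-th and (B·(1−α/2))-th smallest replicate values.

α = 0.04; lower rank = 50 × 0.020 = 1; upper rank = 50 × 0.980 = 49.
The 1st smallest replicate is 43.52; the 49th is 53.52.

(43.52, 53.52)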